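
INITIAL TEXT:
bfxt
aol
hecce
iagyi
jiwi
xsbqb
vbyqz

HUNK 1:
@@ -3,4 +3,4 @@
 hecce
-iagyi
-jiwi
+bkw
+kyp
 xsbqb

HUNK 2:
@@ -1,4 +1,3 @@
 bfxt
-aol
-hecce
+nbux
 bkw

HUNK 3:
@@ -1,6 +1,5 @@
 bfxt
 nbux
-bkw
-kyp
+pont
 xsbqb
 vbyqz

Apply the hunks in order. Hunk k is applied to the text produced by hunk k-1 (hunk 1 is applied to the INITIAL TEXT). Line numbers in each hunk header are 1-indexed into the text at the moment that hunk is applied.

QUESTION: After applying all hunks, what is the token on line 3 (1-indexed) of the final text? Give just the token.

Answer: pont

Derivation:
Hunk 1: at line 3 remove [iagyi,jiwi] add [bkw,kyp] -> 7 lines: bfxt aol hecce bkw kyp xsbqb vbyqz
Hunk 2: at line 1 remove [aol,hecce] add [nbux] -> 6 lines: bfxt nbux bkw kyp xsbqb vbyqz
Hunk 3: at line 1 remove [bkw,kyp] add [pont] -> 5 lines: bfxt nbux pont xsbqb vbyqz
Final line 3: pont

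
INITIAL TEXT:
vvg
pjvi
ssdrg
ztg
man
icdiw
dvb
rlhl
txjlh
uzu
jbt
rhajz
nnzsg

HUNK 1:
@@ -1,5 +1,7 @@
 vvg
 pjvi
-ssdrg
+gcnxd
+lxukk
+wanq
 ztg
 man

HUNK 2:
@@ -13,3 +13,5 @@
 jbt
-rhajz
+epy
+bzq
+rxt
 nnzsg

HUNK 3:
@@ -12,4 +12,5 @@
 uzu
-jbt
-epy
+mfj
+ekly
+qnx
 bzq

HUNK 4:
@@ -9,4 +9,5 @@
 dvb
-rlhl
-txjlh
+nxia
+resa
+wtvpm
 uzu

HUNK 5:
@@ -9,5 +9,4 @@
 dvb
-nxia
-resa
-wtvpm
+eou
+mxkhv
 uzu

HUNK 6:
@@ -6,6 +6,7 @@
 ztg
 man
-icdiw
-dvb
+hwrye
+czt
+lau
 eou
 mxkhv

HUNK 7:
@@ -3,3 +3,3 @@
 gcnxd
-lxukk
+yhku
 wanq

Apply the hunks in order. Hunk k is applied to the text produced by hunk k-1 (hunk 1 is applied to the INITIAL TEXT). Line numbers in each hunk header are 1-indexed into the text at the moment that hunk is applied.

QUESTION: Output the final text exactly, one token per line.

Answer: vvg
pjvi
gcnxd
yhku
wanq
ztg
man
hwrye
czt
lau
eou
mxkhv
uzu
mfj
ekly
qnx
bzq
rxt
nnzsg

Derivation:
Hunk 1: at line 1 remove [ssdrg] add [gcnxd,lxukk,wanq] -> 15 lines: vvg pjvi gcnxd lxukk wanq ztg man icdiw dvb rlhl txjlh uzu jbt rhajz nnzsg
Hunk 2: at line 13 remove [rhajz] add [epy,bzq,rxt] -> 17 lines: vvg pjvi gcnxd lxukk wanq ztg man icdiw dvb rlhl txjlh uzu jbt epy bzq rxt nnzsg
Hunk 3: at line 12 remove [jbt,epy] add [mfj,ekly,qnx] -> 18 lines: vvg pjvi gcnxd lxukk wanq ztg man icdiw dvb rlhl txjlh uzu mfj ekly qnx bzq rxt nnzsg
Hunk 4: at line 9 remove [rlhl,txjlh] add [nxia,resa,wtvpm] -> 19 lines: vvg pjvi gcnxd lxukk wanq ztg man icdiw dvb nxia resa wtvpm uzu mfj ekly qnx bzq rxt nnzsg
Hunk 5: at line 9 remove [nxia,resa,wtvpm] add [eou,mxkhv] -> 18 lines: vvg pjvi gcnxd lxukk wanq ztg man icdiw dvb eou mxkhv uzu mfj ekly qnx bzq rxt nnzsg
Hunk 6: at line 6 remove [icdiw,dvb] add [hwrye,czt,lau] -> 19 lines: vvg pjvi gcnxd lxukk wanq ztg man hwrye czt lau eou mxkhv uzu mfj ekly qnx bzq rxt nnzsg
Hunk 7: at line 3 remove [lxukk] add [yhku] -> 19 lines: vvg pjvi gcnxd yhku wanq ztg man hwrye czt lau eou mxkhv uzu mfj ekly qnx bzq rxt nnzsg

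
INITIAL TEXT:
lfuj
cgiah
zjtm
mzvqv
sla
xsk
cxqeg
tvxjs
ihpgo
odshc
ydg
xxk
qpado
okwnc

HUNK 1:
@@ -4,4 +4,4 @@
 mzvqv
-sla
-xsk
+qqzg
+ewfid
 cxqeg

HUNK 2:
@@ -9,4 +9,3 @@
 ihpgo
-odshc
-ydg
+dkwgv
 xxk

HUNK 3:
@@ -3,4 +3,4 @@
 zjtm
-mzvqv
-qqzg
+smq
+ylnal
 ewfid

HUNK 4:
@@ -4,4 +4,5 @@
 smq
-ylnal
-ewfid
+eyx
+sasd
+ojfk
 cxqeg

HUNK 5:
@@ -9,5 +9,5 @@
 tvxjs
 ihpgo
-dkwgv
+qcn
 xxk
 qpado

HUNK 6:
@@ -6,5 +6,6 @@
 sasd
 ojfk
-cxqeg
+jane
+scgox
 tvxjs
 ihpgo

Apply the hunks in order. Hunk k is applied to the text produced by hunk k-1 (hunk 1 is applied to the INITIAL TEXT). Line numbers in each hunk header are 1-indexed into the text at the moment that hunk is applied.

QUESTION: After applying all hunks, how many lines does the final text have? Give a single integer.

Hunk 1: at line 4 remove [sla,xsk] add [qqzg,ewfid] -> 14 lines: lfuj cgiah zjtm mzvqv qqzg ewfid cxqeg tvxjs ihpgo odshc ydg xxk qpado okwnc
Hunk 2: at line 9 remove [odshc,ydg] add [dkwgv] -> 13 lines: lfuj cgiah zjtm mzvqv qqzg ewfid cxqeg tvxjs ihpgo dkwgv xxk qpado okwnc
Hunk 3: at line 3 remove [mzvqv,qqzg] add [smq,ylnal] -> 13 lines: lfuj cgiah zjtm smq ylnal ewfid cxqeg tvxjs ihpgo dkwgv xxk qpado okwnc
Hunk 4: at line 4 remove [ylnal,ewfid] add [eyx,sasd,ojfk] -> 14 lines: lfuj cgiah zjtm smq eyx sasd ojfk cxqeg tvxjs ihpgo dkwgv xxk qpado okwnc
Hunk 5: at line 9 remove [dkwgv] add [qcn] -> 14 lines: lfuj cgiah zjtm smq eyx sasd ojfk cxqeg tvxjs ihpgo qcn xxk qpado okwnc
Hunk 6: at line 6 remove [cxqeg] add [jane,scgox] -> 15 lines: lfuj cgiah zjtm smq eyx sasd ojfk jane scgox tvxjs ihpgo qcn xxk qpado okwnc
Final line count: 15

Answer: 15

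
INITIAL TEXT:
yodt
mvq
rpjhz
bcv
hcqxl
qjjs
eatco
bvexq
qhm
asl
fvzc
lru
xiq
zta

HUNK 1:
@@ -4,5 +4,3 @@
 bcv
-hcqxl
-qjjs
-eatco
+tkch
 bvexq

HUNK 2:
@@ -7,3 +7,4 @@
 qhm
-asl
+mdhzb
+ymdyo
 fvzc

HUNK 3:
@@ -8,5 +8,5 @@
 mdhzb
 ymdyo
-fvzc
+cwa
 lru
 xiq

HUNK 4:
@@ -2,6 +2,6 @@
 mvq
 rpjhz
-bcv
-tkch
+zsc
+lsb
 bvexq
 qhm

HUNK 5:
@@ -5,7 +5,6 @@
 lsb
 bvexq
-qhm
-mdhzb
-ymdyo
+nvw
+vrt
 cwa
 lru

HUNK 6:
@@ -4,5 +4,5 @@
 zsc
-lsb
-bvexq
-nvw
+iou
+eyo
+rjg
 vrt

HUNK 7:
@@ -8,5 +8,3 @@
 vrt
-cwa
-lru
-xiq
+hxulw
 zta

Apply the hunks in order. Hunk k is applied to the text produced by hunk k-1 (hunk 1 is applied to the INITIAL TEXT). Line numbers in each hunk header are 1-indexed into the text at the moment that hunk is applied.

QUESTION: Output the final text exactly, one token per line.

Hunk 1: at line 4 remove [hcqxl,qjjs,eatco] add [tkch] -> 12 lines: yodt mvq rpjhz bcv tkch bvexq qhm asl fvzc lru xiq zta
Hunk 2: at line 7 remove [asl] add [mdhzb,ymdyo] -> 13 lines: yodt mvq rpjhz bcv tkch bvexq qhm mdhzb ymdyo fvzc lru xiq zta
Hunk 3: at line 8 remove [fvzc] add [cwa] -> 13 lines: yodt mvq rpjhz bcv tkch bvexq qhm mdhzb ymdyo cwa lru xiq zta
Hunk 4: at line 2 remove [bcv,tkch] add [zsc,lsb] -> 13 lines: yodt mvq rpjhz zsc lsb bvexq qhm mdhzb ymdyo cwa lru xiq zta
Hunk 5: at line 5 remove [qhm,mdhzb,ymdyo] add [nvw,vrt] -> 12 lines: yodt mvq rpjhz zsc lsb bvexq nvw vrt cwa lru xiq zta
Hunk 6: at line 4 remove [lsb,bvexq,nvw] add [iou,eyo,rjg] -> 12 lines: yodt mvq rpjhz zsc iou eyo rjg vrt cwa lru xiq zta
Hunk 7: at line 8 remove [cwa,lru,xiq] add [hxulw] -> 10 lines: yodt mvq rpjhz zsc iou eyo rjg vrt hxulw zta

Answer: yodt
mvq
rpjhz
zsc
iou
eyo
rjg
vrt
hxulw
zta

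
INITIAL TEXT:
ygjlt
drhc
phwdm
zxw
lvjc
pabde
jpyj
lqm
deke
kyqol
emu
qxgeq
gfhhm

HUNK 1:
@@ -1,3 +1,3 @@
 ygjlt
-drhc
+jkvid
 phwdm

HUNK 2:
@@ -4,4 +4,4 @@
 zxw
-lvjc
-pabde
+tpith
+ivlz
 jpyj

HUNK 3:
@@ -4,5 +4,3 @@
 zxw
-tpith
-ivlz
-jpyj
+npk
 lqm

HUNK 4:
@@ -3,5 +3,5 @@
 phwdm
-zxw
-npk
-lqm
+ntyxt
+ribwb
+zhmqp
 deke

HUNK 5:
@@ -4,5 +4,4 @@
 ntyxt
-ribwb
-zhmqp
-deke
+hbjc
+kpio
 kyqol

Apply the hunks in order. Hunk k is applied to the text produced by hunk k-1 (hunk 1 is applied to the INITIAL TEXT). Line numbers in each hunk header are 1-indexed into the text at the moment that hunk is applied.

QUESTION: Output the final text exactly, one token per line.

Answer: ygjlt
jkvid
phwdm
ntyxt
hbjc
kpio
kyqol
emu
qxgeq
gfhhm

Derivation:
Hunk 1: at line 1 remove [drhc] add [jkvid] -> 13 lines: ygjlt jkvid phwdm zxw lvjc pabde jpyj lqm deke kyqol emu qxgeq gfhhm
Hunk 2: at line 4 remove [lvjc,pabde] add [tpith,ivlz] -> 13 lines: ygjlt jkvid phwdm zxw tpith ivlz jpyj lqm deke kyqol emu qxgeq gfhhm
Hunk 3: at line 4 remove [tpith,ivlz,jpyj] add [npk] -> 11 lines: ygjlt jkvid phwdm zxw npk lqm deke kyqol emu qxgeq gfhhm
Hunk 4: at line 3 remove [zxw,npk,lqm] add [ntyxt,ribwb,zhmqp] -> 11 lines: ygjlt jkvid phwdm ntyxt ribwb zhmqp deke kyqol emu qxgeq gfhhm
Hunk 5: at line 4 remove [ribwb,zhmqp,deke] add [hbjc,kpio] -> 10 lines: ygjlt jkvid phwdm ntyxt hbjc kpio kyqol emu qxgeq gfhhm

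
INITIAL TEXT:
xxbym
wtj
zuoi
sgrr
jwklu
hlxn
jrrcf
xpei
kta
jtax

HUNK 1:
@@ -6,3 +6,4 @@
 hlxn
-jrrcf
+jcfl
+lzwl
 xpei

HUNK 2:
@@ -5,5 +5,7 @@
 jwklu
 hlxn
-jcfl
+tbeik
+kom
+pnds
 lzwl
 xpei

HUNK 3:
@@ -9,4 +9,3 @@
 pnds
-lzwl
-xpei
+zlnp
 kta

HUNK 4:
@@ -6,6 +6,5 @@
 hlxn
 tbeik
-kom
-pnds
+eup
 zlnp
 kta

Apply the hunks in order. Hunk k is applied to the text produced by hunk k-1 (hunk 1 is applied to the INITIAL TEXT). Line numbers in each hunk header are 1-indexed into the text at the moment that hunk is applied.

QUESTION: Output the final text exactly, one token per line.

Hunk 1: at line 6 remove [jrrcf] add [jcfl,lzwl] -> 11 lines: xxbym wtj zuoi sgrr jwklu hlxn jcfl lzwl xpei kta jtax
Hunk 2: at line 5 remove [jcfl] add [tbeik,kom,pnds] -> 13 lines: xxbym wtj zuoi sgrr jwklu hlxn tbeik kom pnds lzwl xpei kta jtax
Hunk 3: at line 9 remove [lzwl,xpei] add [zlnp] -> 12 lines: xxbym wtj zuoi sgrr jwklu hlxn tbeik kom pnds zlnp kta jtax
Hunk 4: at line 6 remove [kom,pnds] add [eup] -> 11 lines: xxbym wtj zuoi sgrr jwklu hlxn tbeik eup zlnp kta jtax

Answer: xxbym
wtj
zuoi
sgrr
jwklu
hlxn
tbeik
eup
zlnp
kta
jtax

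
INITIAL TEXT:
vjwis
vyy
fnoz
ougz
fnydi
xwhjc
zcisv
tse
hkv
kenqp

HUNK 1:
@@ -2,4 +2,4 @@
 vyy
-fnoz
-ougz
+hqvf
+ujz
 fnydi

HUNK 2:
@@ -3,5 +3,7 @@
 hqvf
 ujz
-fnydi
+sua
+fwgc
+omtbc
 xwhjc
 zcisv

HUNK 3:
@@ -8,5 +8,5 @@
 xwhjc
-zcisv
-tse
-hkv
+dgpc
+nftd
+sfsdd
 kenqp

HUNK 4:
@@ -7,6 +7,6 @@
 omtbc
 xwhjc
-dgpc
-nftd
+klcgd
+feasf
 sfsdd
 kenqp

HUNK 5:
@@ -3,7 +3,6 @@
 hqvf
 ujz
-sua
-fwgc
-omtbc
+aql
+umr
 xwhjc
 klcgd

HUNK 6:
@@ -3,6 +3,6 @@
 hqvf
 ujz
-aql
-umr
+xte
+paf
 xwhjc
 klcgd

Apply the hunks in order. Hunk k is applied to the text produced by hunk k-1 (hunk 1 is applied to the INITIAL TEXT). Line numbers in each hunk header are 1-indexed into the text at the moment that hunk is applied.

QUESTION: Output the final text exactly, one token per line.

Answer: vjwis
vyy
hqvf
ujz
xte
paf
xwhjc
klcgd
feasf
sfsdd
kenqp

Derivation:
Hunk 1: at line 2 remove [fnoz,ougz] add [hqvf,ujz] -> 10 lines: vjwis vyy hqvf ujz fnydi xwhjc zcisv tse hkv kenqp
Hunk 2: at line 3 remove [fnydi] add [sua,fwgc,omtbc] -> 12 lines: vjwis vyy hqvf ujz sua fwgc omtbc xwhjc zcisv tse hkv kenqp
Hunk 3: at line 8 remove [zcisv,tse,hkv] add [dgpc,nftd,sfsdd] -> 12 lines: vjwis vyy hqvf ujz sua fwgc omtbc xwhjc dgpc nftd sfsdd kenqp
Hunk 4: at line 7 remove [dgpc,nftd] add [klcgd,feasf] -> 12 lines: vjwis vyy hqvf ujz sua fwgc omtbc xwhjc klcgd feasf sfsdd kenqp
Hunk 5: at line 3 remove [sua,fwgc,omtbc] add [aql,umr] -> 11 lines: vjwis vyy hqvf ujz aql umr xwhjc klcgd feasf sfsdd kenqp
Hunk 6: at line 3 remove [aql,umr] add [xte,paf] -> 11 lines: vjwis vyy hqvf ujz xte paf xwhjc klcgd feasf sfsdd kenqp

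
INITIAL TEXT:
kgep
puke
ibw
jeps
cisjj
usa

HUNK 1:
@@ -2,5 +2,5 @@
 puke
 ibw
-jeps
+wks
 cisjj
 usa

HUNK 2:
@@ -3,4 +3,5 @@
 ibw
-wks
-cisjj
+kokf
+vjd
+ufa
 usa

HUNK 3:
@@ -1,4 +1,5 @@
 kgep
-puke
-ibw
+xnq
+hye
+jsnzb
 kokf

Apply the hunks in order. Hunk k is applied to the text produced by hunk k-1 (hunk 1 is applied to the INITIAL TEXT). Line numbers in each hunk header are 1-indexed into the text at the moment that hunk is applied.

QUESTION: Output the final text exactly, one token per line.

Hunk 1: at line 2 remove [jeps] add [wks] -> 6 lines: kgep puke ibw wks cisjj usa
Hunk 2: at line 3 remove [wks,cisjj] add [kokf,vjd,ufa] -> 7 lines: kgep puke ibw kokf vjd ufa usa
Hunk 3: at line 1 remove [puke,ibw] add [xnq,hye,jsnzb] -> 8 lines: kgep xnq hye jsnzb kokf vjd ufa usa

Answer: kgep
xnq
hye
jsnzb
kokf
vjd
ufa
usa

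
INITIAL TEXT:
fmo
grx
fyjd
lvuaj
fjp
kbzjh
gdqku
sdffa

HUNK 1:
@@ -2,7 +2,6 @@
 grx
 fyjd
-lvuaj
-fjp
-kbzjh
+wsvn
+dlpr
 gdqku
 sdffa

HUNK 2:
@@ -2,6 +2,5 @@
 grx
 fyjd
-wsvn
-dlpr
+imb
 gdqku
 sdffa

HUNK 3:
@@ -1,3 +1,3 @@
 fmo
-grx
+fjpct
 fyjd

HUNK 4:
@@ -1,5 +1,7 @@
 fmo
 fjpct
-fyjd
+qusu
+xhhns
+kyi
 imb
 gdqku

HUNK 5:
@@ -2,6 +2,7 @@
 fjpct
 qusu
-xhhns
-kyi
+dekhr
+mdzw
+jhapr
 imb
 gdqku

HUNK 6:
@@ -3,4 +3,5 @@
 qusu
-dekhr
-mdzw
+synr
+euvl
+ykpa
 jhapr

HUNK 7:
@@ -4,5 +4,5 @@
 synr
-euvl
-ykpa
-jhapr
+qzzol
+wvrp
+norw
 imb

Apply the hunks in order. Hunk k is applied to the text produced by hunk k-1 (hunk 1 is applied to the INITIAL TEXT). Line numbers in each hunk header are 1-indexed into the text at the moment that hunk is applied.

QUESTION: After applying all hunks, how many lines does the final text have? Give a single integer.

Hunk 1: at line 2 remove [lvuaj,fjp,kbzjh] add [wsvn,dlpr] -> 7 lines: fmo grx fyjd wsvn dlpr gdqku sdffa
Hunk 2: at line 2 remove [wsvn,dlpr] add [imb] -> 6 lines: fmo grx fyjd imb gdqku sdffa
Hunk 3: at line 1 remove [grx] add [fjpct] -> 6 lines: fmo fjpct fyjd imb gdqku sdffa
Hunk 4: at line 1 remove [fyjd] add [qusu,xhhns,kyi] -> 8 lines: fmo fjpct qusu xhhns kyi imb gdqku sdffa
Hunk 5: at line 2 remove [xhhns,kyi] add [dekhr,mdzw,jhapr] -> 9 lines: fmo fjpct qusu dekhr mdzw jhapr imb gdqku sdffa
Hunk 6: at line 3 remove [dekhr,mdzw] add [synr,euvl,ykpa] -> 10 lines: fmo fjpct qusu synr euvl ykpa jhapr imb gdqku sdffa
Hunk 7: at line 4 remove [euvl,ykpa,jhapr] add [qzzol,wvrp,norw] -> 10 lines: fmo fjpct qusu synr qzzol wvrp norw imb gdqku sdffa
Final line count: 10

Answer: 10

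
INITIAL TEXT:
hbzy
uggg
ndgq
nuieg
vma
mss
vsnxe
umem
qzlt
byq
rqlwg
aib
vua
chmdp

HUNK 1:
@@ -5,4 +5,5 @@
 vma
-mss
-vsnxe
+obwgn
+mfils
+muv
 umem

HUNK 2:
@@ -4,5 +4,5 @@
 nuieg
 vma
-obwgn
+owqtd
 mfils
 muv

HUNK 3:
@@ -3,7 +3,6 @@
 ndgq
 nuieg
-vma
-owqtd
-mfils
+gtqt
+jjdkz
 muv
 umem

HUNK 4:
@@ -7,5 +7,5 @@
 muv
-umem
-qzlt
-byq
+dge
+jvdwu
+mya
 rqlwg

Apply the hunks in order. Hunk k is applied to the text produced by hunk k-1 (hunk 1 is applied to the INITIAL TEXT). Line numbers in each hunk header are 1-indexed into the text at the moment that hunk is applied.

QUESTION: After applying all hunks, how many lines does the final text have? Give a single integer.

Answer: 14

Derivation:
Hunk 1: at line 5 remove [mss,vsnxe] add [obwgn,mfils,muv] -> 15 lines: hbzy uggg ndgq nuieg vma obwgn mfils muv umem qzlt byq rqlwg aib vua chmdp
Hunk 2: at line 4 remove [obwgn] add [owqtd] -> 15 lines: hbzy uggg ndgq nuieg vma owqtd mfils muv umem qzlt byq rqlwg aib vua chmdp
Hunk 3: at line 3 remove [vma,owqtd,mfils] add [gtqt,jjdkz] -> 14 lines: hbzy uggg ndgq nuieg gtqt jjdkz muv umem qzlt byq rqlwg aib vua chmdp
Hunk 4: at line 7 remove [umem,qzlt,byq] add [dge,jvdwu,mya] -> 14 lines: hbzy uggg ndgq nuieg gtqt jjdkz muv dge jvdwu mya rqlwg aib vua chmdp
Final line count: 14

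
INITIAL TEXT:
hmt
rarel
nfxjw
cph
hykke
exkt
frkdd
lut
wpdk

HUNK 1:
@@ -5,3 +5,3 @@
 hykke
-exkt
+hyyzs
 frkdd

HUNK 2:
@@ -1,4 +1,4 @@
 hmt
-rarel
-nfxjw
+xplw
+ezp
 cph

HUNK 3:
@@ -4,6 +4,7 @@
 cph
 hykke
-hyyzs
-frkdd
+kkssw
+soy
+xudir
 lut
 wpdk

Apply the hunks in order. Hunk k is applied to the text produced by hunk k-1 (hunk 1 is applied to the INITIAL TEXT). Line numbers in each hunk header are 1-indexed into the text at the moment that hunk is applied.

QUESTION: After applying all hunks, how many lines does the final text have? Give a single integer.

Hunk 1: at line 5 remove [exkt] add [hyyzs] -> 9 lines: hmt rarel nfxjw cph hykke hyyzs frkdd lut wpdk
Hunk 2: at line 1 remove [rarel,nfxjw] add [xplw,ezp] -> 9 lines: hmt xplw ezp cph hykke hyyzs frkdd lut wpdk
Hunk 3: at line 4 remove [hyyzs,frkdd] add [kkssw,soy,xudir] -> 10 lines: hmt xplw ezp cph hykke kkssw soy xudir lut wpdk
Final line count: 10

Answer: 10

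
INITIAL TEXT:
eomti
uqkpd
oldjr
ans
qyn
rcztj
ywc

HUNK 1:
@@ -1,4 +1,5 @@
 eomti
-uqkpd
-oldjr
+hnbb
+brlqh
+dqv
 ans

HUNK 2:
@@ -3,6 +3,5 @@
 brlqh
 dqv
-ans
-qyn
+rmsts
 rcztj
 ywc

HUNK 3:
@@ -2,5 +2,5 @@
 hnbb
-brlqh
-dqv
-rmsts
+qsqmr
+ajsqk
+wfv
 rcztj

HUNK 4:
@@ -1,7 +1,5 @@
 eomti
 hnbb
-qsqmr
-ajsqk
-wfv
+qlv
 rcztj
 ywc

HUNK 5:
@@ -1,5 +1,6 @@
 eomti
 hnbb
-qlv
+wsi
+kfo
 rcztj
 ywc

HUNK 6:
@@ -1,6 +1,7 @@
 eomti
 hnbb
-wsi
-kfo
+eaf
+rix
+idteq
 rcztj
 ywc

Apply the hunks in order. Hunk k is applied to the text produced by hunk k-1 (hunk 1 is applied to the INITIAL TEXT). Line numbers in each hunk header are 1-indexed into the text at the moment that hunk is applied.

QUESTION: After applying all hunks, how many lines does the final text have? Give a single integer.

Hunk 1: at line 1 remove [uqkpd,oldjr] add [hnbb,brlqh,dqv] -> 8 lines: eomti hnbb brlqh dqv ans qyn rcztj ywc
Hunk 2: at line 3 remove [ans,qyn] add [rmsts] -> 7 lines: eomti hnbb brlqh dqv rmsts rcztj ywc
Hunk 3: at line 2 remove [brlqh,dqv,rmsts] add [qsqmr,ajsqk,wfv] -> 7 lines: eomti hnbb qsqmr ajsqk wfv rcztj ywc
Hunk 4: at line 1 remove [qsqmr,ajsqk,wfv] add [qlv] -> 5 lines: eomti hnbb qlv rcztj ywc
Hunk 5: at line 1 remove [qlv] add [wsi,kfo] -> 6 lines: eomti hnbb wsi kfo rcztj ywc
Hunk 6: at line 1 remove [wsi,kfo] add [eaf,rix,idteq] -> 7 lines: eomti hnbb eaf rix idteq rcztj ywc
Final line count: 7

Answer: 7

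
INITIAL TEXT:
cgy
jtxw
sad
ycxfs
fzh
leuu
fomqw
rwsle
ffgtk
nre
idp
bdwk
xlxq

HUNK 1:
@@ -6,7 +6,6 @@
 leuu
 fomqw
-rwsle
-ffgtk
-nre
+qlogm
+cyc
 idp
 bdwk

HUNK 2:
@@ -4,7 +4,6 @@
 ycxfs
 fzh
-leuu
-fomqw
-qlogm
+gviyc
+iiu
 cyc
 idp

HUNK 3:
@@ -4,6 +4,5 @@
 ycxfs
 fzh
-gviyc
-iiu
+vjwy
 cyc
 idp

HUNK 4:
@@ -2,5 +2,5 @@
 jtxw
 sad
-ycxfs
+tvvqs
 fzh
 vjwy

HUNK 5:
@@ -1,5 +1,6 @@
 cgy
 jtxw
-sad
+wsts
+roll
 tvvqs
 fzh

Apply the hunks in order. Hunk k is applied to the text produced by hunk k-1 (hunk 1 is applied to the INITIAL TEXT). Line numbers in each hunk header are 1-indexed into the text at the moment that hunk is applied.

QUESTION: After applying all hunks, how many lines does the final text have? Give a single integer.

Hunk 1: at line 6 remove [rwsle,ffgtk,nre] add [qlogm,cyc] -> 12 lines: cgy jtxw sad ycxfs fzh leuu fomqw qlogm cyc idp bdwk xlxq
Hunk 2: at line 4 remove [leuu,fomqw,qlogm] add [gviyc,iiu] -> 11 lines: cgy jtxw sad ycxfs fzh gviyc iiu cyc idp bdwk xlxq
Hunk 3: at line 4 remove [gviyc,iiu] add [vjwy] -> 10 lines: cgy jtxw sad ycxfs fzh vjwy cyc idp bdwk xlxq
Hunk 4: at line 2 remove [ycxfs] add [tvvqs] -> 10 lines: cgy jtxw sad tvvqs fzh vjwy cyc idp bdwk xlxq
Hunk 5: at line 1 remove [sad] add [wsts,roll] -> 11 lines: cgy jtxw wsts roll tvvqs fzh vjwy cyc idp bdwk xlxq
Final line count: 11

Answer: 11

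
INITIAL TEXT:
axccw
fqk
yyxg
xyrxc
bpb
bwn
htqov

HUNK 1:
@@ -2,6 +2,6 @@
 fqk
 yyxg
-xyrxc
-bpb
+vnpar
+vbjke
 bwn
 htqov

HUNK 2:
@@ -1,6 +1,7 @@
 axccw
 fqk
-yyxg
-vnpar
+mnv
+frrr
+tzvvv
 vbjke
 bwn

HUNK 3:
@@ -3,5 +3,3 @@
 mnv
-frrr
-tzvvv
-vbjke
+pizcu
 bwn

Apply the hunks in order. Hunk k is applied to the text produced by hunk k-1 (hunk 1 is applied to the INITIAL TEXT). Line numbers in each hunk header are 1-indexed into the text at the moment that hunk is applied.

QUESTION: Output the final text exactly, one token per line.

Answer: axccw
fqk
mnv
pizcu
bwn
htqov

Derivation:
Hunk 1: at line 2 remove [xyrxc,bpb] add [vnpar,vbjke] -> 7 lines: axccw fqk yyxg vnpar vbjke bwn htqov
Hunk 2: at line 1 remove [yyxg,vnpar] add [mnv,frrr,tzvvv] -> 8 lines: axccw fqk mnv frrr tzvvv vbjke bwn htqov
Hunk 3: at line 3 remove [frrr,tzvvv,vbjke] add [pizcu] -> 6 lines: axccw fqk mnv pizcu bwn htqov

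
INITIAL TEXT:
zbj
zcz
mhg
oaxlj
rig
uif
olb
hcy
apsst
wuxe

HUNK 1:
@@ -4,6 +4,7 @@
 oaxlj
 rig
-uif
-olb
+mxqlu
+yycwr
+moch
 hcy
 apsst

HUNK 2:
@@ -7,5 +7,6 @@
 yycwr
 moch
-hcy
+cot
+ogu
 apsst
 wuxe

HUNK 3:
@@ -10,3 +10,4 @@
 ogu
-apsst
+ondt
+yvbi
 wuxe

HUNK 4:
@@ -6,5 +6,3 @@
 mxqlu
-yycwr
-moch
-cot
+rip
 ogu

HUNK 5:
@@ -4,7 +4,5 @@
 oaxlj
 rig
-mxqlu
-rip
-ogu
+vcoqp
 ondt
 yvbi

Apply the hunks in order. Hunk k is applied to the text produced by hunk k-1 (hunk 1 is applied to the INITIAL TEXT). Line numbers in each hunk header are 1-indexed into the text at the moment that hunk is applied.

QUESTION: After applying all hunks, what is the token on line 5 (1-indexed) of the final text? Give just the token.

Answer: rig

Derivation:
Hunk 1: at line 4 remove [uif,olb] add [mxqlu,yycwr,moch] -> 11 lines: zbj zcz mhg oaxlj rig mxqlu yycwr moch hcy apsst wuxe
Hunk 2: at line 7 remove [hcy] add [cot,ogu] -> 12 lines: zbj zcz mhg oaxlj rig mxqlu yycwr moch cot ogu apsst wuxe
Hunk 3: at line 10 remove [apsst] add [ondt,yvbi] -> 13 lines: zbj zcz mhg oaxlj rig mxqlu yycwr moch cot ogu ondt yvbi wuxe
Hunk 4: at line 6 remove [yycwr,moch,cot] add [rip] -> 11 lines: zbj zcz mhg oaxlj rig mxqlu rip ogu ondt yvbi wuxe
Hunk 5: at line 4 remove [mxqlu,rip,ogu] add [vcoqp] -> 9 lines: zbj zcz mhg oaxlj rig vcoqp ondt yvbi wuxe
Final line 5: rig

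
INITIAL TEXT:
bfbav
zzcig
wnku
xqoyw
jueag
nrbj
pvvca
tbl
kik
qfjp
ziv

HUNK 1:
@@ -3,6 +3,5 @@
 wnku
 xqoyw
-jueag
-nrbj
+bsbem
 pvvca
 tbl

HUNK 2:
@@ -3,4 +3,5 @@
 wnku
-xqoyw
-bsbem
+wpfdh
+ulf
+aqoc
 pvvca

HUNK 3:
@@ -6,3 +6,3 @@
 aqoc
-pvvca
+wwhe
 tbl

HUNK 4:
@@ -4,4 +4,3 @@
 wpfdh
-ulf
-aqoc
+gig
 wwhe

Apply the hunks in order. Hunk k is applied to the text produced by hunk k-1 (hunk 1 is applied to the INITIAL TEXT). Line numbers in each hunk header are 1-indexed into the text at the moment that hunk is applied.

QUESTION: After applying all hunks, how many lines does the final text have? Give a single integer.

Hunk 1: at line 3 remove [jueag,nrbj] add [bsbem] -> 10 lines: bfbav zzcig wnku xqoyw bsbem pvvca tbl kik qfjp ziv
Hunk 2: at line 3 remove [xqoyw,bsbem] add [wpfdh,ulf,aqoc] -> 11 lines: bfbav zzcig wnku wpfdh ulf aqoc pvvca tbl kik qfjp ziv
Hunk 3: at line 6 remove [pvvca] add [wwhe] -> 11 lines: bfbav zzcig wnku wpfdh ulf aqoc wwhe tbl kik qfjp ziv
Hunk 4: at line 4 remove [ulf,aqoc] add [gig] -> 10 lines: bfbav zzcig wnku wpfdh gig wwhe tbl kik qfjp ziv
Final line count: 10

Answer: 10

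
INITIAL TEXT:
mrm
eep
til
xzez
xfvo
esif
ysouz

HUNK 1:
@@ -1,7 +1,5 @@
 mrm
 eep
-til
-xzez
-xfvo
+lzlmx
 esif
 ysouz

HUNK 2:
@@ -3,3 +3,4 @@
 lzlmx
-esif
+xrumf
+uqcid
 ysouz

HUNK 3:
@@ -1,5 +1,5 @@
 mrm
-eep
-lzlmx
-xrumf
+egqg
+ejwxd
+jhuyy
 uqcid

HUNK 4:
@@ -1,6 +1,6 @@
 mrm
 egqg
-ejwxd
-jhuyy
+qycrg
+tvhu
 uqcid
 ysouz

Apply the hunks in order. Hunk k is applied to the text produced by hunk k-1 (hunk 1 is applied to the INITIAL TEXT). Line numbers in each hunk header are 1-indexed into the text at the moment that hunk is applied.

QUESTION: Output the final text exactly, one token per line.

Hunk 1: at line 1 remove [til,xzez,xfvo] add [lzlmx] -> 5 lines: mrm eep lzlmx esif ysouz
Hunk 2: at line 3 remove [esif] add [xrumf,uqcid] -> 6 lines: mrm eep lzlmx xrumf uqcid ysouz
Hunk 3: at line 1 remove [eep,lzlmx,xrumf] add [egqg,ejwxd,jhuyy] -> 6 lines: mrm egqg ejwxd jhuyy uqcid ysouz
Hunk 4: at line 1 remove [ejwxd,jhuyy] add [qycrg,tvhu] -> 6 lines: mrm egqg qycrg tvhu uqcid ysouz

Answer: mrm
egqg
qycrg
tvhu
uqcid
ysouz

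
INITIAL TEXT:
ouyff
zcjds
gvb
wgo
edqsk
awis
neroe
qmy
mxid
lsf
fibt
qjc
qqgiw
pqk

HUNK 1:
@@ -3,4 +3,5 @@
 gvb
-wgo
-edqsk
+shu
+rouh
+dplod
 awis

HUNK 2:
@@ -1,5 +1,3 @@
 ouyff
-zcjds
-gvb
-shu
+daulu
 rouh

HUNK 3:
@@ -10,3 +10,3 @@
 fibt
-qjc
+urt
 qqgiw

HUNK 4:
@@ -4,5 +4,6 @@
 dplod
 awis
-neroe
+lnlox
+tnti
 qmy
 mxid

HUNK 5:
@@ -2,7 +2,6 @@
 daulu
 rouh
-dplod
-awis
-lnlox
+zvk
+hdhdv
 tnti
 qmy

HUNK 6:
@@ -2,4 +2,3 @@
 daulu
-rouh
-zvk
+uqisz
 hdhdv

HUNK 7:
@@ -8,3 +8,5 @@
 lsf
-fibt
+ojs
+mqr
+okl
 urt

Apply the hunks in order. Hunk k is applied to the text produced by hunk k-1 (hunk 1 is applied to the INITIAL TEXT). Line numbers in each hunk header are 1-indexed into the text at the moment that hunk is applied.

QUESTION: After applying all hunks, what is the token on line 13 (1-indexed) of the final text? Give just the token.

Answer: qqgiw

Derivation:
Hunk 1: at line 3 remove [wgo,edqsk] add [shu,rouh,dplod] -> 15 lines: ouyff zcjds gvb shu rouh dplod awis neroe qmy mxid lsf fibt qjc qqgiw pqk
Hunk 2: at line 1 remove [zcjds,gvb,shu] add [daulu] -> 13 lines: ouyff daulu rouh dplod awis neroe qmy mxid lsf fibt qjc qqgiw pqk
Hunk 3: at line 10 remove [qjc] add [urt] -> 13 lines: ouyff daulu rouh dplod awis neroe qmy mxid lsf fibt urt qqgiw pqk
Hunk 4: at line 4 remove [neroe] add [lnlox,tnti] -> 14 lines: ouyff daulu rouh dplod awis lnlox tnti qmy mxid lsf fibt urt qqgiw pqk
Hunk 5: at line 2 remove [dplod,awis,lnlox] add [zvk,hdhdv] -> 13 lines: ouyff daulu rouh zvk hdhdv tnti qmy mxid lsf fibt urt qqgiw pqk
Hunk 6: at line 2 remove [rouh,zvk] add [uqisz] -> 12 lines: ouyff daulu uqisz hdhdv tnti qmy mxid lsf fibt urt qqgiw pqk
Hunk 7: at line 8 remove [fibt] add [ojs,mqr,okl] -> 14 lines: ouyff daulu uqisz hdhdv tnti qmy mxid lsf ojs mqr okl urt qqgiw pqk
Final line 13: qqgiw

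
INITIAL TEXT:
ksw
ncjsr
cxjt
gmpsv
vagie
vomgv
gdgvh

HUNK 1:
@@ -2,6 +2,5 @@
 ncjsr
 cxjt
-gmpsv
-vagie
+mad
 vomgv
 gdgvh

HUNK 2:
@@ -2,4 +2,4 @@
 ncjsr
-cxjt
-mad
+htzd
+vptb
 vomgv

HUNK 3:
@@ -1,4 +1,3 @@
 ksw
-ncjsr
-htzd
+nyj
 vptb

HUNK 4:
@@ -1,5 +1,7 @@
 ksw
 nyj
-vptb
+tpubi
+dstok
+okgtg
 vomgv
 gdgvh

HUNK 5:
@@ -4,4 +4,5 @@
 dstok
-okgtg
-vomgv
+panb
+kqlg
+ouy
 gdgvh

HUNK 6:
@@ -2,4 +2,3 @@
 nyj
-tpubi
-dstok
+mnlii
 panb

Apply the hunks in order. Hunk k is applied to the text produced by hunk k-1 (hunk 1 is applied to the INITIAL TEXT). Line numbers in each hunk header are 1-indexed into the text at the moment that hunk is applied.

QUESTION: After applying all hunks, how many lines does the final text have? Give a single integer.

Hunk 1: at line 2 remove [gmpsv,vagie] add [mad] -> 6 lines: ksw ncjsr cxjt mad vomgv gdgvh
Hunk 2: at line 2 remove [cxjt,mad] add [htzd,vptb] -> 6 lines: ksw ncjsr htzd vptb vomgv gdgvh
Hunk 3: at line 1 remove [ncjsr,htzd] add [nyj] -> 5 lines: ksw nyj vptb vomgv gdgvh
Hunk 4: at line 1 remove [vptb] add [tpubi,dstok,okgtg] -> 7 lines: ksw nyj tpubi dstok okgtg vomgv gdgvh
Hunk 5: at line 4 remove [okgtg,vomgv] add [panb,kqlg,ouy] -> 8 lines: ksw nyj tpubi dstok panb kqlg ouy gdgvh
Hunk 6: at line 2 remove [tpubi,dstok] add [mnlii] -> 7 lines: ksw nyj mnlii panb kqlg ouy gdgvh
Final line count: 7

Answer: 7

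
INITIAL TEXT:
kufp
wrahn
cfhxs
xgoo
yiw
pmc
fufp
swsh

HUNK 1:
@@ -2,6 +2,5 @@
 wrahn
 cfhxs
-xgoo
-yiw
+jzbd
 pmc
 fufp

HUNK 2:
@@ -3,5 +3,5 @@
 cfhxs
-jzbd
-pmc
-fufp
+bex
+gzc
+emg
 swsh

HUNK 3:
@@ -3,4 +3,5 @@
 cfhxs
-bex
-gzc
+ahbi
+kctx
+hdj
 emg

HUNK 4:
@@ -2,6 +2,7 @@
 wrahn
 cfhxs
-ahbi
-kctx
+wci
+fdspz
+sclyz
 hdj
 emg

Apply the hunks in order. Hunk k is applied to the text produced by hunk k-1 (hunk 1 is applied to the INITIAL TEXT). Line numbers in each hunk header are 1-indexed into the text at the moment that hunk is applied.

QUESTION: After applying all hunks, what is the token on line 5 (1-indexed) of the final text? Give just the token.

Answer: fdspz

Derivation:
Hunk 1: at line 2 remove [xgoo,yiw] add [jzbd] -> 7 lines: kufp wrahn cfhxs jzbd pmc fufp swsh
Hunk 2: at line 3 remove [jzbd,pmc,fufp] add [bex,gzc,emg] -> 7 lines: kufp wrahn cfhxs bex gzc emg swsh
Hunk 3: at line 3 remove [bex,gzc] add [ahbi,kctx,hdj] -> 8 lines: kufp wrahn cfhxs ahbi kctx hdj emg swsh
Hunk 4: at line 2 remove [ahbi,kctx] add [wci,fdspz,sclyz] -> 9 lines: kufp wrahn cfhxs wci fdspz sclyz hdj emg swsh
Final line 5: fdspz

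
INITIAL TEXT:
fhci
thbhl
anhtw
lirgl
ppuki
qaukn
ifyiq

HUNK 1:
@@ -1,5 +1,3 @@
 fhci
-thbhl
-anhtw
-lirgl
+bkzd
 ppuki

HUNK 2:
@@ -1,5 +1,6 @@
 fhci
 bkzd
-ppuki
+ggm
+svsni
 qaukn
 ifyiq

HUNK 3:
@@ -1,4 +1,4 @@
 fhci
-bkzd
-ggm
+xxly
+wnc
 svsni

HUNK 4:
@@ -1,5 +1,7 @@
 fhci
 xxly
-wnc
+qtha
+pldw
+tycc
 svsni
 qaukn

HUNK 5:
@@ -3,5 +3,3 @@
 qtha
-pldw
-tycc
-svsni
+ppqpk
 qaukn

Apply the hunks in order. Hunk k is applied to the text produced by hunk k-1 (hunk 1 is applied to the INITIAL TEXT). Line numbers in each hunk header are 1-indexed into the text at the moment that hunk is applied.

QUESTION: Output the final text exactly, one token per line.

Hunk 1: at line 1 remove [thbhl,anhtw,lirgl] add [bkzd] -> 5 lines: fhci bkzd ppuki qaukn ifyiq
Hunk 2: at line 1 remove [ppuki] add [ggm,svsni] -> 6 lines: fhci bkzd ggm svsni qaukn ifyiq
Hunk 3: at line 1 remove [bkzd,ggm] add [xxly,wnc] -> 6 lines: fhci xxly wnc svsni qaukn ifyiq
Hunk 4: at line 1 remove [wnc] add [qtha,pldw,tycc] -> 8 lines: fhci xxly qtha pldw tycc svsni qaukn ifyiq
Hunk 5: at line 3 remove [pldw,tycc,svsni] add [ppqpk] -> 6 lines: fhci xxly qtha ppqpk qaukn ifyiq

Answer: fhci
xxly
qtha
ppqpk
qaukn
ifyiq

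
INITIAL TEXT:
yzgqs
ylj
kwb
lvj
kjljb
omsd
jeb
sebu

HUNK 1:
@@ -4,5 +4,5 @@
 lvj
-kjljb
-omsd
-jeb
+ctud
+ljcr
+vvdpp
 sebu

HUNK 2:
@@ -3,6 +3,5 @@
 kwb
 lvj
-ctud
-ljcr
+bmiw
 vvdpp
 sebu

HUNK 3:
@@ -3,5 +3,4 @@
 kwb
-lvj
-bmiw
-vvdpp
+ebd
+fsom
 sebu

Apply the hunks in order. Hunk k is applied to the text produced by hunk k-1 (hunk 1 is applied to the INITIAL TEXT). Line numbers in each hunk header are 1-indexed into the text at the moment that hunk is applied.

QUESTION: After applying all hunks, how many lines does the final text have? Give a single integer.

Answer: 6

Derivation:
Hunk 1: at line 4 remove [kjljb,omsd,jeb] add [ctud,ljcr,vvdpp] -> 8 lines: yzgqs ylj kwb lvj ctud ljcr vvdpp sebu
Hunk 2: at line 3 remove [ctud,ljcr] add [bmiw] -> 7 lines: yzgqs ylj kwb lvj bmiw vvdpp sebu
Hunk 3: at line 3 remove [lvj,bmiw,vvdpp] add [ebd,fsom] -> 6 lines: yzgqs ylj kwb ebd fsom sebu
Final line count: 6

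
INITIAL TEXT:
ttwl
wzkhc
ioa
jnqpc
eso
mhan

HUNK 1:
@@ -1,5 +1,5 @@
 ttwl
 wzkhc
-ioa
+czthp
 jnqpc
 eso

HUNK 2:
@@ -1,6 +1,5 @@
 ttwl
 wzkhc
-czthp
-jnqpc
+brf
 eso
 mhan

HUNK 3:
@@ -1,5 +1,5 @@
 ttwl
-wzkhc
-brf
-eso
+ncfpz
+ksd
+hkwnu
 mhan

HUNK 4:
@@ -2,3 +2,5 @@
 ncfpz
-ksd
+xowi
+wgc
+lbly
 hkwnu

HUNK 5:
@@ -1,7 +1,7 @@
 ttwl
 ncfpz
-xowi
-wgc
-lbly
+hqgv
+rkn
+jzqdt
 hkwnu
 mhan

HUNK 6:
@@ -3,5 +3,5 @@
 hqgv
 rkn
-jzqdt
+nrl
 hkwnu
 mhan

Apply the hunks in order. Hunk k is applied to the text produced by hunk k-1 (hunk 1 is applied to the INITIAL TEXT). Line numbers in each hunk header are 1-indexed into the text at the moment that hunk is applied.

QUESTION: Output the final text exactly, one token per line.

Answer: ttwl
ncfpz
hqgv
rkn
nrl
hkwnu
mhan

Derivation:
Hunk 1: at line 1 remove [ioa] add [czthp] -> 6 lines: ttwl wzkhc czthp jnqpc eso mhan
Hunk 2: at line 1 remove [czthp,jnqpc] add [brf] -> 5 lines: ttwl wzkhc brf eso mhan
Hunk 3: at line 1 remove [wzkhc,brf,eso] add [ncfpz,ksd,hkwnu] -> 5 lines: ttwl ncfpz ksd hkwnu mhan
Hunk 4: at line 2 remove [ksd] add [xowi,wgc,lbly] -> 7 lines: ttwl ncfpz xowi wgc lbly hkwnu mhan
Hunk 5: at line 1 remove [xowi,wgc,lbly] add [hqgv,rkn,jzqdt] -> 7 lines: ttwl ncfpz hqgv rkn jzqdt hkwnu mhan
Hunk 6: at line 3 remove [jzqdt] add [nrl] -> 7 lines: ttwl ncfpz hqgv rkn nrl hkwnu mhan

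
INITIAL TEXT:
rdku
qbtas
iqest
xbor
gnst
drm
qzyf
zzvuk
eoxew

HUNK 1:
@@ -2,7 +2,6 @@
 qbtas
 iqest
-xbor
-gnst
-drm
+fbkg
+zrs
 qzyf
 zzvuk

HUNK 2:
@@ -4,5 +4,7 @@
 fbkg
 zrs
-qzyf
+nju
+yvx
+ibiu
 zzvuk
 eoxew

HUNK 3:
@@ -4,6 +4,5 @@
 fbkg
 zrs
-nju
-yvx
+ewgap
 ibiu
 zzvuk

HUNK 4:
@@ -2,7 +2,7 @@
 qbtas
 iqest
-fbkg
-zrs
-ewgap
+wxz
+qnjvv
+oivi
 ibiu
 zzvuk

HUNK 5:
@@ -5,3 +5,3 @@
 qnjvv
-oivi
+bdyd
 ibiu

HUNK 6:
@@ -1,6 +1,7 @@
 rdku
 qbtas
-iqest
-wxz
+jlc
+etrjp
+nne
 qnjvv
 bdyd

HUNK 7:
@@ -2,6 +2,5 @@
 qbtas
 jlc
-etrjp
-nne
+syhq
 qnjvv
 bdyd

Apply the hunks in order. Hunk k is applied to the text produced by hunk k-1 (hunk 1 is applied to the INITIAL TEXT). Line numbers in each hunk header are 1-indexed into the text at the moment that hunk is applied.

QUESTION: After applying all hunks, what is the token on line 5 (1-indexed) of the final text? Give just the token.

Hunk 1: at line 2 remove [xbor,gnst,drm] add [fbkg,zrs] -> 8 lines: rdku qbtas iqest fbkg zrs qzyf zzvuk eoxew
Hunk 2: at line 4 remove [qzyf] add [nju,yvx,ibiu] -> 10 lines: rdku qbtas iqest fbkg zrs nju yvx ibiu zzvuk eoxew
Hunk 3: at line 4 remove [nju,yvx] add [ewgap] -> 9 lines: rdku qbtas iqest fbkg zrs ewgap ibiu zzvuk eoxew
Hunk 4: at line 2 remove [fbkg,zrs,ewgap] add [wxz,qnjvv,oivi] -> 9 lines: rdku qbtas iqest wxz qnjvv oivi ibiu zzvuk eoxew
Hunk 5: at line 5 remove [oivi] add [bdyd] -> 9 lines: rdku qbtas iqest wxz qnjvv bdyd ibiu zzvuk eoxew
Hunk 6: at line 1 remove [iqest,wxz] add [jlc,etrjp,nne] -> 10 lines: rdku qbtas jlc etrjp nne qnjvv bdyd ibiu zzvuk eoxew
Hunk 7: at line 2 remove [etrjp,nne] add [syhq] -> 9 lines: rdku qbtas jlc syhq qnjvv bdyd ibiu zzvuk eoxew
Final line 5: qnjvv

Answer: qnjvv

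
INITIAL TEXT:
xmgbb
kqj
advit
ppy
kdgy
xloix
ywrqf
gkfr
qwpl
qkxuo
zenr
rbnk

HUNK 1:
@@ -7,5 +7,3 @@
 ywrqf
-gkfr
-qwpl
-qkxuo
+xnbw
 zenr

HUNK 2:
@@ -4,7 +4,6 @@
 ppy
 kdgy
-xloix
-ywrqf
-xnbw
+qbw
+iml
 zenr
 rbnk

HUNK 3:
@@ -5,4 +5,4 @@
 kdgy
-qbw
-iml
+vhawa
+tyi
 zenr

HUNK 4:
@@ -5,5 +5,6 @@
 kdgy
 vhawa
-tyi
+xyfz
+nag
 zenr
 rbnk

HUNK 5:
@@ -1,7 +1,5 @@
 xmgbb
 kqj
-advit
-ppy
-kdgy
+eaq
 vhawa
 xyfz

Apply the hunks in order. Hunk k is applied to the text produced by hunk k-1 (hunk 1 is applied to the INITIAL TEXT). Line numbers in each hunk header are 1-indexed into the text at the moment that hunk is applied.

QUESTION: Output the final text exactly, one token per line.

Hunk 1: at line 7 remove [gkfr,qwpl,qkxuo] add [xnbw] -> 10 lines: xmgbb kqj advit ppy kdgy xloix ywrqf xnbw zenr rbnk
Hunk 2: at line 4 remove [xloix,ywrqf,xnbw] add [qbw,iml] -> 9 lines: xmgbb kqj advit ppy kdgy qbw iml zenr rbnk
Hunk 3: at line 5 remove [qbw,iml] add [vhawa,tyi] -> 9 lines: xmgbb kqj advit ppy kdgy vhawa tyi zenr rbnk
Hunk 4: at line 5 remove [tyi] add [xyfz,nag] -> 10 lines: xmgbb kqj advit ppy kdgy vhawa xyfz nag zenr rbnk
Hunk 5: at line 1 remove [advit,ppy,kdgy] add [eaq] -> 8 lines: xmgbb kqj eaq vhawa xyfz nag zenr rbnk

Answer: xmgbb
kqj
eaq
vhawa
xyfz
nag
zenr
rbnk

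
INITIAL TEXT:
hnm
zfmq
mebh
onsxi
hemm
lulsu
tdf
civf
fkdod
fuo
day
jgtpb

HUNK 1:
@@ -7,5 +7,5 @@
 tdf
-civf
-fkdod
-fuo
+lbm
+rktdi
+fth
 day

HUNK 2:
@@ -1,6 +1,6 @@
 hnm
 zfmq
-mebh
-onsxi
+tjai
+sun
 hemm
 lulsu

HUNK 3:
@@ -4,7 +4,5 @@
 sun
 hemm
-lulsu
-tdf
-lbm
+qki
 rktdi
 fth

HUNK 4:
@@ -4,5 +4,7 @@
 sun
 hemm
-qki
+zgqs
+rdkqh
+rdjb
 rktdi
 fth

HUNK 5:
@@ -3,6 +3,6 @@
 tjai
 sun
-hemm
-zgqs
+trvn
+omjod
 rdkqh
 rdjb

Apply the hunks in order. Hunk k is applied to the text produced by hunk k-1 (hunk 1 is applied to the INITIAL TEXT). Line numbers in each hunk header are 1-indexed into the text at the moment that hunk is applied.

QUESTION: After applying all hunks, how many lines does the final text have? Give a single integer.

Answer: 12

Derivation:
Hunk 1: at line 7 remove [civf,fkdod,fuo] add [lbm,rktdi,fth] -> 12 lines: hnm zfmq mebh onsxi hemm lulsu tdf lbm rktdi fth day jgtpb
Hunk 2: at line 1 remove [mebh,onsxi] add [tjai,sun] -> 12 lines: hnm zfmq tjai sun hemm lulsu tdf lbm rktdi fth day jgtpb
Hunk 3: at line 4 remove [lulsu,tdf,lbm] add [qki] -> 10 lines: hnm zfmq tjai sun hemm qki rktdi fth day jgtpb
Hunk 4: at line 4 remove [qki] add [zgqs,rdkqh,rdjb] -> 12 lines: hnm zfmq tjai sun hemm zgqs rdkqh rdjb rktdi fth day jgtpb
Hunk 5: at line 3 remove [hemm,zgqs] add [trvn,omjod] -> 12 lines: hnm zfmq tjai sun trvn omjod rdkqh rdjb rktdi fth day jgtpb
Final line count: 12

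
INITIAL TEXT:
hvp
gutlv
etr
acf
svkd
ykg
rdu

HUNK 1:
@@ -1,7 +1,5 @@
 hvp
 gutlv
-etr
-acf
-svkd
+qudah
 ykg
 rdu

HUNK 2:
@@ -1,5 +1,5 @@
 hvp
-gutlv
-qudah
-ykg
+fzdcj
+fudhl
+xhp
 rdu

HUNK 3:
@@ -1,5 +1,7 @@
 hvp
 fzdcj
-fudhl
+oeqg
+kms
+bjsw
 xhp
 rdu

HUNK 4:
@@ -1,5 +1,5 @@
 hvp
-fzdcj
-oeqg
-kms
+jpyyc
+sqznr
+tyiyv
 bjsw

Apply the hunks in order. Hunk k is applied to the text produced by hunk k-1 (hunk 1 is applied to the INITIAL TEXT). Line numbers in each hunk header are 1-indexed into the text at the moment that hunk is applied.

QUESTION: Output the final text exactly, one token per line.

Hunk 1: at line 1 remove [etr,acf,svkd] add [qudah] -> 5 lines: hvp gutlv qudah ykg rdu
Hunk 2: at line 1 remove [gutlv,qudah,ykg] add [fzdcj,fudhl,xhp] -> 5 lines: hvp fzdcj fudhl xhp rdu
Hunk 3: at line 1 remove [fudhl] add [oeqg,kms,bjsw] -> 7 lines: hvp fzdcj oeqg kms bjsw xhp rdu
Hunk 4: at line 1 remove [fzdcj,oeqg,kms] add [jpyyc,sqznr,tyiyv] -> 7 lines: hvp jpyyc sqznr tyiyv bjsw xhp rdu

Answer: hvp
jpyyc
sqznr
tyiyv
bjsw
xhp
rdu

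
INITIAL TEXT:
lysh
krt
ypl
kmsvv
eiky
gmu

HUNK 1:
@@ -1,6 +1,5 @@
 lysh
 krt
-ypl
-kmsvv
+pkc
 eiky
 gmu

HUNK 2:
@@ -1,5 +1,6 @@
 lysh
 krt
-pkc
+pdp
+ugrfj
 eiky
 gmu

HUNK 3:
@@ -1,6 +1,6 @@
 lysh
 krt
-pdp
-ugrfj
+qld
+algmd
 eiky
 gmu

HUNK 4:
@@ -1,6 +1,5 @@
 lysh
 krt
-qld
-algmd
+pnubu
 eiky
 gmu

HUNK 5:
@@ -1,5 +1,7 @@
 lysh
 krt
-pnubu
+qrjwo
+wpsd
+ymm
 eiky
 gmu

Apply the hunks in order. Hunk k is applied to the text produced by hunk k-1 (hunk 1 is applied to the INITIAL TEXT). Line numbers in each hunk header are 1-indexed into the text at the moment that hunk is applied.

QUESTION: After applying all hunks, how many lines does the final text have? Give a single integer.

Hunk 1: at line 1 remove [ypl,kmsvv] add [pkc] -> 5 lines: lysh krt pkc eiky gmu
Hunk 2: at line 1 remove [pkc] add [pdp,ugrfj] -> 6 lines: lysh krt pdp ugrfj eiky gmu
Hunk 3: at line 1 remove [pdp,ugrfj] add [qld,algmd] -> 6 lines: lysh krt qld algmd eiky gmu
Hunk 4: at line 1 remove [qld,algmd] add [pnubu] -> 5 lines: lysh krt pnubu eiky gmu
Hunk 5: at line 1 remove [pnubu] add [qrjwo,wpsd,ymm] -> 7 lines: lysh krt qrjwo wpsd ymm eiky gmu
Final line count: 7

Answer: 7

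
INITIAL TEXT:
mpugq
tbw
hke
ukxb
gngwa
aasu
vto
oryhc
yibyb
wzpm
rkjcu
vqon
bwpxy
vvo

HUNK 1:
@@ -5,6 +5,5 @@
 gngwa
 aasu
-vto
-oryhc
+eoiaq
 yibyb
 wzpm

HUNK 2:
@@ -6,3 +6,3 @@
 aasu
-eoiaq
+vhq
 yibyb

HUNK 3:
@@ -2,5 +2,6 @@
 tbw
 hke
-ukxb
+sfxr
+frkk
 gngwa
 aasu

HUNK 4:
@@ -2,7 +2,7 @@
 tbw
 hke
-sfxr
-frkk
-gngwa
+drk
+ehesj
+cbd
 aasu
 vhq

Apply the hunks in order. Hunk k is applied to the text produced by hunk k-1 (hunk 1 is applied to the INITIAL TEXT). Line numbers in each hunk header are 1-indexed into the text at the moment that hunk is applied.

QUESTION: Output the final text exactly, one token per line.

Answer: mpugq
tbw
hke
drk
ehesj
cbd
aasu
vhq
yibyb
wzpm
rkjcu
vqon
bwpxy
vvo

Derivation:
Hunk 1: at line 5 remove [vto,oryhc] add [eoiaq] -> 13 lines: mpugq tbw hke ukxb gngwa aasu eoiaq yibyb wzpm rkjcu vqon bwpxy vvo
Hunk 2: at line 6 remove [eoiaq] add [vhq] -> 13 lines: mpugq tbw hke ukxb gngwa aasu vhq yibyb wzpm rkjcu vqon bwpxy vvo
Hunk 3: at line 2 remove [ukxb] add [sfxr,frkk] -> 14 lines: mpugq tbw hke sfxr frkk gngwa aasu vhq yibyb wzpm rkjcu vqon bwpxy vvo
Hunk 4: at line 2 remove [sfxr,frkk,gngwa] add [drk,ehesj,cbd] -> 14 lines: mpugq tbw hke drk ehesj cbd aasu vhq yibyb wzpm rkjcu vqon bwpxy vvo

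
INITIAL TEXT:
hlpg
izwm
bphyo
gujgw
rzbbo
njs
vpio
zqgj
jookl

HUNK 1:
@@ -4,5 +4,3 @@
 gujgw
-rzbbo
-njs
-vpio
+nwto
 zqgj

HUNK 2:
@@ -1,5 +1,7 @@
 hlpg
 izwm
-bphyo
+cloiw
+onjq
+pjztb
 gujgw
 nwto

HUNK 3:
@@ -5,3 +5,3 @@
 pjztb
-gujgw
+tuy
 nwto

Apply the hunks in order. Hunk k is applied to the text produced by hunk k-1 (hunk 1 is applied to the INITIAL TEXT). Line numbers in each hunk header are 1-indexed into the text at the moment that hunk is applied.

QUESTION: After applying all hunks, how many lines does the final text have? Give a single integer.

Hunk 1: at line 4 remove [rzbbo,njs,vpio] add [nwto] -> 7 lines: hlpg izwm bphyo gujgw nwto zqgj jookl
Hunk 2: at line 1 remove [bphyo] add [cloiw,onjq,pjztb] -> 9 lines: hlpg izwm cloiw onjq pjztb gujgw nwto zqgj jookl
Hunk 3: at line 5 remove [gujgw] add [tuy] -> 9 lines: hlpg izwm cloiw onjq pjztb tuy nwto zqgj jookl
Final line count: 9

Answer: 9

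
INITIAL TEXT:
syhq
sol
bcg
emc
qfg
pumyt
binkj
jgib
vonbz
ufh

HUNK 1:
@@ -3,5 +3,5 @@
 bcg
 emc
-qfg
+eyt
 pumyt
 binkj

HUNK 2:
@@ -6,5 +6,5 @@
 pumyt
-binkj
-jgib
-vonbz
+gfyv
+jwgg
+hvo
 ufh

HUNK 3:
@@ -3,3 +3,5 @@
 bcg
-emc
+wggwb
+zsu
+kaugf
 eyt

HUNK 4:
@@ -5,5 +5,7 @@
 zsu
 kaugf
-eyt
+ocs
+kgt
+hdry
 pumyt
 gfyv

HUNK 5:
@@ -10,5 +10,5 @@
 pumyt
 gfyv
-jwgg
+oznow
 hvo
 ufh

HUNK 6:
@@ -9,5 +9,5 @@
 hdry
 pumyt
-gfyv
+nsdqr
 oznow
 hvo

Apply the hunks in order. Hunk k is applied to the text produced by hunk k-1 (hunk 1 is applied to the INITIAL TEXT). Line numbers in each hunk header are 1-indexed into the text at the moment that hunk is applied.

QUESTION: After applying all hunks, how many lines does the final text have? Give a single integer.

Answer: 14

Derivation:
Hunk 1: at line 3 remove [qfg] add [eyt] -> 10 lines: syhq sol bcg emc eyt pumyt binkj jgib vonbz ufh
Hunk 2: at line 6 remove [binkj,jgib,vonbz] add [gfyv,jwgg,hvo] -> 10 lines: syhq sol bcg emc eyt pumyt gfyv jwgg hvo ufh
Hunk 3: at line 3 remove [emc] add [wggwb,zsu,kaugf] -> 12 lines: syhq sol bcg wggwb zsu kaugf eyt pumyt gfyv jwgg hvo ufh
Hunk 4: at line 5 remove [eyt] add [ocs,kgt,hdry] -> 14 lines: syhq sol bcg wggwb zsu kaugf ocs kgt hdry pumyt gfyv jwgg hvo ufh
Hunk 5: at line 10 remove [jwgg] add [oznow] -> 14 lines: syhq sol bcg wggwb zsu kaugf ocs kgt hdry pumyt gfyv oznow hvo ufh
Hunk 6: at line 9 remove [gfyv] add [nsdqr] -> 14 lines: syhq sol bcg wggwb zsu kaugf ocs kgt hdry pumyt nsdqr oznow hvo ufh
Final line count: 14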